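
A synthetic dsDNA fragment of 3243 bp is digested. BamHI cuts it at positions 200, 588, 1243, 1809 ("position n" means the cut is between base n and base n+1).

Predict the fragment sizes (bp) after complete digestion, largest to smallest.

1434, 655, 566, 388, 200 bp

Linear molecule, 4 cuts → 5 fragments:
  200 − 0 = 200 bp
  588 − 200 = 388 bp
  1243 − 588 = 655 bp
  1809 − 1243 = 566 bp
  3243 − 1809 = 1434 bp
Sorted largest to smallest: 1434, 655, 566, 388, 200 bp.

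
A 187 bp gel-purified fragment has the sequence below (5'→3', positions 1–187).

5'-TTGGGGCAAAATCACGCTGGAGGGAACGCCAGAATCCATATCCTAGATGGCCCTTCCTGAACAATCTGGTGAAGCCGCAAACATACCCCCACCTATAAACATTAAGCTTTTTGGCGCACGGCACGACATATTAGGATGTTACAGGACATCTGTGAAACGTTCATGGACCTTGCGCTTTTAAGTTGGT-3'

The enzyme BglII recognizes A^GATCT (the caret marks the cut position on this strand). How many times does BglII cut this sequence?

0

No occurrence of AGATCT is present in the sequence.
BglII does not cut: 0 sites.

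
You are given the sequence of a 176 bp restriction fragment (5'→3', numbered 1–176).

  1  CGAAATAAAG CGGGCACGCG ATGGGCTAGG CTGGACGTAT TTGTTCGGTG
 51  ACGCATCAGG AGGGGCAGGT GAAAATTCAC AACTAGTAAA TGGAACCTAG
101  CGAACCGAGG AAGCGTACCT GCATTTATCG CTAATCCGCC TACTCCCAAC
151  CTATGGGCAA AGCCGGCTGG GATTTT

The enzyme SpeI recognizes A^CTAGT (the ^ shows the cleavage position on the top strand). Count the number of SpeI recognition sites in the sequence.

ACTAGT occurs starting at position 82.
SpeI cuts at 1 site.

1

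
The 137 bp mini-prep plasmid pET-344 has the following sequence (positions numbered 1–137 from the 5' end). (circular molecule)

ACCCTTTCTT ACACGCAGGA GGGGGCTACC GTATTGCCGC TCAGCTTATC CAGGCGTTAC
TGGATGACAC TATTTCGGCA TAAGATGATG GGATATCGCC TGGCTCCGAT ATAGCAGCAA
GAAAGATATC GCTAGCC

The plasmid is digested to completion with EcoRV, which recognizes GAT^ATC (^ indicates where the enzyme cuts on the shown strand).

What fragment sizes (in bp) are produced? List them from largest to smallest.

104, 33 bp

EcoRV sites (GATATC) start at positions 92, 125.
EcoRV cuts after base 3 of each site, so after positions 94, 127.
Circular molecule, 2 cuts → 2 fragments:
  95–127 → 33 bp
  128–137 then 1–94 → 10 + 94 = 104 bp
Sorted largest to smallest: 104, 33 bp.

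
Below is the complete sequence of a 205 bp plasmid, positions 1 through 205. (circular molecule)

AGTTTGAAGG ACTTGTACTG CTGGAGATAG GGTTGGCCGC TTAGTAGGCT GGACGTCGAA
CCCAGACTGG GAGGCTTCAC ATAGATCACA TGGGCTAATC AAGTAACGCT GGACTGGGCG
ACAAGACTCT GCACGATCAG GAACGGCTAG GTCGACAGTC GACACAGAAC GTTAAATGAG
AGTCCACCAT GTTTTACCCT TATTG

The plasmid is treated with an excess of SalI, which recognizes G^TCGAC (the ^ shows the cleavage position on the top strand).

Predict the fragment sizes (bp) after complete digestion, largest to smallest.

SalI sites (GTCGAC) start at positions 151, 158.
SalI cuts after the first base of each site, so after positions 151, 158.
Circular molecule, 2 cuts → 2 fragments:
  152–158 → 7 bp
  159–205 then 1–151 → 47 + 151 = 198 bp
Sorted largest to smallest: 198, 7 bp.

198, 7 bp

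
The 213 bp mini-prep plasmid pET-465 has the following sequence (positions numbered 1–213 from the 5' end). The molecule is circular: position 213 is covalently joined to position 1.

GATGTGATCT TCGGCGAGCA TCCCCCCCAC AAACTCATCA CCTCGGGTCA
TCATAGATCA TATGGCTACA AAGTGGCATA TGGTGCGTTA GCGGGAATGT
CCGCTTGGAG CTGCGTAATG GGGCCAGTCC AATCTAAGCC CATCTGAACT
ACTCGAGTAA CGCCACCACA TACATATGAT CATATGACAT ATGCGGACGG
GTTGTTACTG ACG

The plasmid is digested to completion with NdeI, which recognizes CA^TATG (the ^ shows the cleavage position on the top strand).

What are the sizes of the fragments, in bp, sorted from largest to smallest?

NdeI sites (CATATG) start at positions 59, 77, 173, 181, 188.
NdeI cuts after base 2 of each site, so after positions 60, 78, 174, 182, 189.
Circular molecule, 5 cuts → 5 fragments:
  61–78 → 18 bp
  79–174 → 96 bp
  175–182 → 8 bp
  183–189 → 7 bp
  190–213 then 1–60 → 24 + 60 = 84 bp
Sorted largest to smallest: 96, 84, 18, 8, 7 bp.

96, 84, 18, 8, 7 bp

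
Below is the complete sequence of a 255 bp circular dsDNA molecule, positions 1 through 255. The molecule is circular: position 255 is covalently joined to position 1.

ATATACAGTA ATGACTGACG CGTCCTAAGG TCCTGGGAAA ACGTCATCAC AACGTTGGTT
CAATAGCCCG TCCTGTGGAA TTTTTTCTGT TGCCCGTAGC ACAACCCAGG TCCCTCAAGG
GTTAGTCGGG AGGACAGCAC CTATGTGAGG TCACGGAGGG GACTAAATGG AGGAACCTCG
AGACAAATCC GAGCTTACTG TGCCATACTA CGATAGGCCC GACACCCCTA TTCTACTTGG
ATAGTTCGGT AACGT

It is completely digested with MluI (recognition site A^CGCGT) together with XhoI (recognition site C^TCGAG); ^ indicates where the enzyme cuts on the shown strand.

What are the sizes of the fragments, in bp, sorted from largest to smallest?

159, 96 bp

The MluI site (ACGCGT) starts at position 18.
MluI cuts after the first base of each site, so after position 18.
The XhoI site (CTCGAG) starts at position 177.
XhoI cuts after the first base of each site, so after position 177.
Combined cut positions: 18, 177.
Circular molecule, 2 cuts → 2 fragments:
  19–177 → 159 bp
  178–255 then 1–18 → 78 + 18 = 96 bp
Sorted largest to smallest: 159, 96 bp.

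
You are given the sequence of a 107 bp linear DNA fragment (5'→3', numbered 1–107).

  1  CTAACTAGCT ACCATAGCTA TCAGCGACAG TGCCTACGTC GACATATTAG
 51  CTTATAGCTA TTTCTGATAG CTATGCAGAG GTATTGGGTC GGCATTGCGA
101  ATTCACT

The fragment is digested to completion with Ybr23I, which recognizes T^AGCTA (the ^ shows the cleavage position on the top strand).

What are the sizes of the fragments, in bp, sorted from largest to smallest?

Ybr23I sites (TAGCTA) start at positions 6, 15, 55, 68.
Ybr23I cuts after the first base of each site, so after positions 6, 15, 55, 68.
Linear molecule, 4 cuts → 5 fragments:
  1–6 → 6 bp
  7–15 → 9 bp
  16–55 → 40 bp
  56–68 → 13 bp
  69–107 → 39 bp
Sorted largest to smallest: 40, 39, 13, 9, 6 bp.

40, 39, 13, 9, 6 bp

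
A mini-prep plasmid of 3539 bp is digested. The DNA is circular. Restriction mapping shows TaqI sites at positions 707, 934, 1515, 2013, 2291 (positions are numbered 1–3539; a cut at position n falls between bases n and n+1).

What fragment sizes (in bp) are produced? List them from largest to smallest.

1955, 581, 498, 278, 227 bp

Circular molecule, 5 cuts → 5 fragments:
  934 − 707 = 227 bp
  1515 − 934 = 581 bp
  2013 − 1515 = 498 bp
  2291 − 2013 = 278 bp
  wrap: 3539 − 2291 + 707 = 1955 bp
Sorted largest to smallest: 1955, 581, 498, 278, 227 bp.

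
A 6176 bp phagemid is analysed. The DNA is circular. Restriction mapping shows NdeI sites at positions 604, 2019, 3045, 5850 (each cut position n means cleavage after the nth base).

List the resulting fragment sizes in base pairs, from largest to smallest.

2805, 1415, 1026, 930 bp

Circular molecule, 4 cuts → 4 fragments:
  2019 − 604 = 1415 bp
  3045 − 2019 = 1026 bp
  5850 − 3045 = 2805 bp
  wrap: 6176 − 5850 + 604 = 930 bp
Sorted largest to smallest: 2805, 1415, 1026, 930 bp.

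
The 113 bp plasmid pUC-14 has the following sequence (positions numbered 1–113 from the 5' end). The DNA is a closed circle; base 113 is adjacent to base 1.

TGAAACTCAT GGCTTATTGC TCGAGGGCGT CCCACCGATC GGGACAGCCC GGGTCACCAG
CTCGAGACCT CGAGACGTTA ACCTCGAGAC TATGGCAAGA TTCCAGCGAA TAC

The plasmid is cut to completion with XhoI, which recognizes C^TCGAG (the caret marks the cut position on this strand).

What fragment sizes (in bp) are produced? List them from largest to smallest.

50, 41, 14, 8 bp

XhoI sites (CTCGAG) start at positions 20, 61, 69, 83.
XhoI cuts after the first base of each site, so after positions 20, 61, 69, 83.
Circular molecule, 4 cuts → 4 fragments:
  21–61 → 41 bp
  62–69 → 8 bp
  70–83 → 14 bp
  84–113 then 1–20 → 30 + 20 = 50 bp
Sorted largest to smallest: 50, 41, 14, 8 bp.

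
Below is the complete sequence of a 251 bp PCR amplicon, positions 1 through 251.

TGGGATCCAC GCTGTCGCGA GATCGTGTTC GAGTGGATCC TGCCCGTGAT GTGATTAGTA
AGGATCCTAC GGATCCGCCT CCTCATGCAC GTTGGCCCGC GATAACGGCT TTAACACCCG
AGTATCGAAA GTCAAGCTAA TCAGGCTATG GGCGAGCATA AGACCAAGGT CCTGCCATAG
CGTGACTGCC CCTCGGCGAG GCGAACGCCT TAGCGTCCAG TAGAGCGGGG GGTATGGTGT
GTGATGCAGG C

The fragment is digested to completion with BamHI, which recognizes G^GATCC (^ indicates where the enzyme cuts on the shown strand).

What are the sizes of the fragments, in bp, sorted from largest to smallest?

BamHI sites (GGATCC) start at positions 3, 35, 62, 71.
BamHI cuts after the first base of each site, so after positions 3, 35, 62, 71.
Linear molecule, 4 cuts → 5 fragments:
  1–3 → 3 bp
  4–35 → 32 bp
  36–62 → 27 bp
  63–71 → 9 bp
  72–251 → 180 bp
Sorted largest to smallest: 180, 32, 27, 9, 3 bp.

180, 32, 27, 9, 3 bp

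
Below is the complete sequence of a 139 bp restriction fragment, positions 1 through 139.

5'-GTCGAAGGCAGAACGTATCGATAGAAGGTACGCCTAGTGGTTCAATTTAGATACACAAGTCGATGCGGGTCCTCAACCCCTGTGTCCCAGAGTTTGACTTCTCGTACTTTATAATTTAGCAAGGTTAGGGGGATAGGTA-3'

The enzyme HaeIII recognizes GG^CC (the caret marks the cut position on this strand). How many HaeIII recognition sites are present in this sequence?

0

No occurrence of GGCC is present in the sequence.
HaeIII does not cut: 0 sites.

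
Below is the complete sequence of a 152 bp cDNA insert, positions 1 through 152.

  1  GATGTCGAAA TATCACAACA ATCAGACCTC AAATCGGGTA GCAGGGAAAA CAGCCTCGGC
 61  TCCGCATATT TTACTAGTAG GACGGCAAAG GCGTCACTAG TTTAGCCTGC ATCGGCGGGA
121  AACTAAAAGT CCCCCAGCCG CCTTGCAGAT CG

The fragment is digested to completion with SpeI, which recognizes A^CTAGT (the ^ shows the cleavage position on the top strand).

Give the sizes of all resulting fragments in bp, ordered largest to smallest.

73, 56, 23 bp

SpeI sites (ACTAGT) start at positions 73, 96.
SpeI cuts after the first base of each site, so after positions 73, 96.
Linear molecule, 2 cuts → 3 fragments:
  1–73 → 73 bp
  74–96 → 23 bp
  97–152 → 56 bp
Sorted largest to smallest: 73, 56, 23 bp.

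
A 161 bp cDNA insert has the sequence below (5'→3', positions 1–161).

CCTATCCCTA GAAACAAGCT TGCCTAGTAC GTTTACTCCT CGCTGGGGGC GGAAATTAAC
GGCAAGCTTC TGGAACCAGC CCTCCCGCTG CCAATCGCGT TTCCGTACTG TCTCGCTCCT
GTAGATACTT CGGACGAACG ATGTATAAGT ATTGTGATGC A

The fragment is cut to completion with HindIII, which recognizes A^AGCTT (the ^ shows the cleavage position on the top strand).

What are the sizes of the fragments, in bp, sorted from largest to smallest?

HindIII sites (AAGCTT) start at positions 16, 64.
HindIII cuts after the first base of each site, so after positions 16, 64.
Linear molecule, 2 cuts → 3 fragments:
  1–16 → 16 bp
  17–64 → 48 bp
  65–161 → 97 bp
Sorted largest to smallest: 97, 48, 16 bp.

97, 48, 16 bp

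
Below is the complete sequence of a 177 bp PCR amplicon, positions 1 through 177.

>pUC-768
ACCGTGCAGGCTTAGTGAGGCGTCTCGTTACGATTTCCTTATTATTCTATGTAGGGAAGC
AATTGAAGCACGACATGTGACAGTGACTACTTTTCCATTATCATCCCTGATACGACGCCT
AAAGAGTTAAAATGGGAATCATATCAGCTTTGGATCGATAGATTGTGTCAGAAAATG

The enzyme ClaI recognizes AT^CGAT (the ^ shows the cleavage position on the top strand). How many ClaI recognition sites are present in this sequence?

1

ATCGAT occurs starting at position 154.
ClaI cuts at 1 site.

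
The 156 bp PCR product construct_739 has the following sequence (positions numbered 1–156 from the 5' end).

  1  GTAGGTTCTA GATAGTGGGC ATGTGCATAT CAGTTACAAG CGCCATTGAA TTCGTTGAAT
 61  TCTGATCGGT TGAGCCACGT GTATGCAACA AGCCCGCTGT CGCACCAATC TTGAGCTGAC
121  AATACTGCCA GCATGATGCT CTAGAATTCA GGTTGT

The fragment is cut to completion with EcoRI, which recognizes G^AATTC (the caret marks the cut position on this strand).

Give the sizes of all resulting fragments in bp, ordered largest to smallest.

87, 48, 12, 9 bp

EcoRI sites (GAATTC) start at positions 48, 57, 144.
EcoRI cuts after the first base of each site, so after positions 48, 57, 144.
Linear molecule, 3 cuts → 4 fragments:
  1–48 → 48 bp
  49–57 → 9 bp
  58–144 → 87 bp
  145–156 → 12 bp
Sorted largest to smallest: 87, 48, 12, 9 bp.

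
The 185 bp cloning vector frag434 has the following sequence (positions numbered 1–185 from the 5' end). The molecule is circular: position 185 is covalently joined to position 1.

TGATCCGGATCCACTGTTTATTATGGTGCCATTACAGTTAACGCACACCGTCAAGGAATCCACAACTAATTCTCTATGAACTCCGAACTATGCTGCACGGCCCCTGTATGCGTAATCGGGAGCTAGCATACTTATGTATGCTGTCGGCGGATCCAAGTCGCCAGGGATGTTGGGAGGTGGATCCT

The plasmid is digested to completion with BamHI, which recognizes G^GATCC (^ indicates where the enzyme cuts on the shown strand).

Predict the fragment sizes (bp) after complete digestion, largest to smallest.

142, 30, 13 bp

BamHI sites (GGATCC) start at positions 7, 149, 179.
BamHI cuts after the first base of each site, so after positions 7, 149, 179.
Circular molecule, 3 cuts → 3 fragments:
  8–149 → 142 bp
  150–179 → 30 bp
  180–185 then 1–7 → 6 + 7 = 13 bp
Sorted largest to smallest: 142, 30, 13 bp.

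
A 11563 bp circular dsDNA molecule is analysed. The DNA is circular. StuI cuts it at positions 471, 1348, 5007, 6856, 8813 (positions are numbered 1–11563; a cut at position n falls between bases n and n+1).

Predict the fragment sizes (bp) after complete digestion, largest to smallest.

Circular molecule, 5 cuts → 5 fragments:
  1348 − 471 = 877 bp
  5007 − 1348 = 3659 bp
  6856 − 5007 = 1849 bp
  8813 − 6856 = 1957 bp
  wrap: 11563 − 8813 + 471 = 3221 bp
Sorted largest to smallest: 3659, 3221, 1957, 1849, 877 bp.

3659, 3221, 1957, 1849, 877 bp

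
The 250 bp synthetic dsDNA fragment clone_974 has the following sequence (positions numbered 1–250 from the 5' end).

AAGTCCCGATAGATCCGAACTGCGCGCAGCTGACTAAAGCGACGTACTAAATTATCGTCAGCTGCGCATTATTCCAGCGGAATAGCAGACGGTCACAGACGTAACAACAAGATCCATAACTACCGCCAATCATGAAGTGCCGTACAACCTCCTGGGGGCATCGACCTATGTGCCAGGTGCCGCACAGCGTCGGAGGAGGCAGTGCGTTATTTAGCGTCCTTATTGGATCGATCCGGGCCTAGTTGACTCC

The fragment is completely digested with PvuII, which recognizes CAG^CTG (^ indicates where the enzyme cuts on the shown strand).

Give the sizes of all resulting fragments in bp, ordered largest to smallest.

PvuII sites (CAGCTG) start at positions 27, 59.
PvuII cuts after base 3 of each site, so after positions 29, 61.
Linear molecule, 2 cuts → 3 fragments:
  1–29 → 29 bp
  30–61 → 32 bp
  62–250 → 189 bp
Sorted largest to smallest: 189, 32, 29 bp.

189, 32, 29 bp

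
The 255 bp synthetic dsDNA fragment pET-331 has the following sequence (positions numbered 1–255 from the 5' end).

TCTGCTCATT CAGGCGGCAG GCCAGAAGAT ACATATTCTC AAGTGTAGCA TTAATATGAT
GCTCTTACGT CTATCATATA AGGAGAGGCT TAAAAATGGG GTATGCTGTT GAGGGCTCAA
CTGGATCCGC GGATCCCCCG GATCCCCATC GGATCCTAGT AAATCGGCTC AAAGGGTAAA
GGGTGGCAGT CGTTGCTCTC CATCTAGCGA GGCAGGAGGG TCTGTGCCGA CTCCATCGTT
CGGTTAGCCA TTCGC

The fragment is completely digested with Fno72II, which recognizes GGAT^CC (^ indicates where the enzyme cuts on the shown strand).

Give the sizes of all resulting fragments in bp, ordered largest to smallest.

Fno72II sites (GGATCC) start at positions 123, 131, 140, 151.
Fno72II cuts after base 4 of each site, so after positions 126, 134, 143, 154.
Linear molecule, 4 cuts → 5 fragments:
  1–126 → 126 bp
  127–134 → 8 bp
  135–143 → 9 bp
  144–154 → 11 bp
  155–255 → 101 bp
Sorted largest to smallest: 126, 101, 11, 9, 8 bp.

126, 101, 11, 9, 8 bp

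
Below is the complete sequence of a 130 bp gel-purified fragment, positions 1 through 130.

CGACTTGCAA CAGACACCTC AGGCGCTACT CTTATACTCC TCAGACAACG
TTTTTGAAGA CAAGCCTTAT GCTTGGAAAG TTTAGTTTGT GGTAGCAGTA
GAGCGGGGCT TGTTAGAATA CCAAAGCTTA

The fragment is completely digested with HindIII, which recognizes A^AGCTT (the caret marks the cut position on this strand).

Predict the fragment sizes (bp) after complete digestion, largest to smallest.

The HindIII site (AAGCTT) starts at position 124.
HindIII cuts after the first base of each site, so after position 124.
Linear molecule, 1 cut → 2 fragments:
  1–124 → 124 bp
  125–130 → 6 bp
Sorted largest to smallest: 124, 6 bp.

124, 6 bp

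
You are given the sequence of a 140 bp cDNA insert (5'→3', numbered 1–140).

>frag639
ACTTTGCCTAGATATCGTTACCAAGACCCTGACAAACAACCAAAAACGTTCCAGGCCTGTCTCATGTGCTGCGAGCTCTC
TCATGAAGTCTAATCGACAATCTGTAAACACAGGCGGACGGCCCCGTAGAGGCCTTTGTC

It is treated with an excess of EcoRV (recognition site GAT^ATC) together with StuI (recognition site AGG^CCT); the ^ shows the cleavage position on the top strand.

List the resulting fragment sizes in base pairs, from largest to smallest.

The EcoRV site (GATATC) starts at position 11.
EcoRV cuts after base 3 of each site, so after position 13.
StuI sites (AGGCCT) start at positions 53, 130.
StuI cuts after base 3 of each site, so after positions 55, 132.
Combined cut positions: 13, 55, 132.
Linear molecule, 3 cuts → 4 fragments:
  1–13 → 13 bp
  14–55 → 42 bp
  56–132 → 77 bp
  133–140 → 8 bp
Sorted largest to smallest: 77, 42, 13, 8 bp.

77, 42, 13, 8 bp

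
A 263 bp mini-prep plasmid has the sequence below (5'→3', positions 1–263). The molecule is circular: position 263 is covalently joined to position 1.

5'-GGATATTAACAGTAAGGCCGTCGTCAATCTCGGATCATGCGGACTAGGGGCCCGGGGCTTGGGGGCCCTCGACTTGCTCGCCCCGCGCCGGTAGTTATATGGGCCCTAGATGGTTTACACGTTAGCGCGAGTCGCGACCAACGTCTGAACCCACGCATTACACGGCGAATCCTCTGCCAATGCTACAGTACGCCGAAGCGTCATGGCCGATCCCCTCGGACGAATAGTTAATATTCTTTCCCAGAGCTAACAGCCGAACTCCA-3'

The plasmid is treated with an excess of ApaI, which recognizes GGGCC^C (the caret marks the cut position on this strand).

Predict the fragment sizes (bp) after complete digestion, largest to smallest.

210, 38, 15 bp

ApaI sites (GGGCCC) start at positions 48, 63, 101.
ApaI cuts after base 5 of each site (before the last base), so after positions 52, 67, 105.
Circular molecule, 3 cuts → 3 fragments:
  53–67 → 15 bp
  68–105 → 38 bp
  106–263 then 1–52 → 158 + 52 = 210 bp
Sorted largest to smallest: 210, 38, 15 bp.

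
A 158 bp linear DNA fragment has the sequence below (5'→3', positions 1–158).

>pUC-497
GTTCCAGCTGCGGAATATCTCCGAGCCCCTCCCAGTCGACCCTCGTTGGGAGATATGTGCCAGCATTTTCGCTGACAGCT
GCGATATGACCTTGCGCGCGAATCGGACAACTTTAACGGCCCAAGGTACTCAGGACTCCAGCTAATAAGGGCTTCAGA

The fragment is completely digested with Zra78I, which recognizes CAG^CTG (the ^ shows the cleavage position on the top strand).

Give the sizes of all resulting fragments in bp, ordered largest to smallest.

80, 71, 7 bp

Zra78I sites (CAGCTG) start at positions 5, 76.
Zra78I cuts after base 3 of each site, so after positions 7, 78.
Linear molecule, 2 cuts → 3 fragments:
  1–7 → 7 bp
  8–78 → 71 bp
  79–158 → 80 bp
Sorted largest to smallest: 80, 71, 7 bp.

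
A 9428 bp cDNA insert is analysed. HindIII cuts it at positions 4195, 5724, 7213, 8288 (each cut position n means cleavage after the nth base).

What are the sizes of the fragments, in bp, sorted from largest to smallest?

Linear molecule, 4 cuts → 5 fragments:
  4195 − 0 = 4195 bp
  5724 − 4195 = 1529 bp
  7213 − 5724 = 1489 bp
  8288 − 7213 = 1075 bp
  9428 − 8288 = 1140 bp
Sorted largest to smallest: 4195, 1529, 1489, 1140, 1075 bp.

4195, 1529, 1489, 1140, 1075 bp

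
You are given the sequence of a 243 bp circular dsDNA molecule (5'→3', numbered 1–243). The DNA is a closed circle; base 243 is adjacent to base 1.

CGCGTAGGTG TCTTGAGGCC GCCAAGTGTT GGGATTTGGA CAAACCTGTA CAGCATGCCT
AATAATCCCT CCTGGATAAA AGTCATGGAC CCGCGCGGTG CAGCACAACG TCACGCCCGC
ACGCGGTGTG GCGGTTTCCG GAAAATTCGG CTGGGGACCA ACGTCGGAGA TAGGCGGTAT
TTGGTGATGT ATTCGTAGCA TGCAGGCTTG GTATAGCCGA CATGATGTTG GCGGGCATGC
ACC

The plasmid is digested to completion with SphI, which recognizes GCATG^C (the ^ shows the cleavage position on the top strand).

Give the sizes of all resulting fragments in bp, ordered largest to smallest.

SphI sites (GCATGC) start at positions 53, 198, 235.
SphI cuts after base 5 of each site (before the last base), so after positions 57, 202, 239.
Circular molecule, 3 cuts → 3 fragments:
  58–202 → 145 bp
  203–239 → 37 bp
  240–243 then 1–57 → 4 + 57 = 61 bp
Sorted largest to smallest: 145, 61, 37 bp.

145, 61, 37 bp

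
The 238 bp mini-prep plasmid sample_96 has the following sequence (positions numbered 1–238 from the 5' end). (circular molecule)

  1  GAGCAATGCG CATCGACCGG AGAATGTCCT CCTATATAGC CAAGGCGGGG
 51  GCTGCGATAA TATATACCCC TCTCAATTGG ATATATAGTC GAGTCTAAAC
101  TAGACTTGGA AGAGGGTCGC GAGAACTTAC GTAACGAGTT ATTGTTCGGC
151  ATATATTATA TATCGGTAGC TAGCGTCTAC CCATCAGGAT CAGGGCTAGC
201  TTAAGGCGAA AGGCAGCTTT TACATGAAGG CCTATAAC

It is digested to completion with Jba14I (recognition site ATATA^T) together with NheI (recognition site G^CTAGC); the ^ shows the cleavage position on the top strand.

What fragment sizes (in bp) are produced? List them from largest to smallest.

107, 70, 26, 21, 7, 7 bp

Jba14I sites (ATATAT) start at positions 60, 81, 151, 158.
Jba14I cuts after base 5 of each site (before the last base), so after positions 64, 85, 155, 162.
NheI sites (GCTAGC) start at positions 169, 195.
NheI cuts after the first base of each site, so after positions 169, 195.
Combined cut positions: 64, 85, 155, 162, 169, 195.
Circular molecule, 6 cuts → 6 fragments:
  65–85 → 21 bp
  86–155 → 70 bp
  156–162 → 7 bp
  163–169 → 7 bp
  170–195 → 26 bp
  196–238 then 1–64 → 43 + 64 = 107 bp
Sorted largest to smallest: 107, 70, 26, 21, 7, 7 bp.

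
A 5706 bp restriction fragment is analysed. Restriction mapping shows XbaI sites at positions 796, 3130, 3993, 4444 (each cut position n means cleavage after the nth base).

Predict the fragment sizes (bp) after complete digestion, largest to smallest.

2334, 1262, 863, 796, 451 bp

Linear molecule, 4 cuts → 5 fragments:
  796 − 0 = 796 bp
  3130 − 796 = 2334 bp
  3993 − 3130 = 863 bp
  4444 − 3993 = 451 bp
  5706 − 4444 = 1262 bp
Sorted largest to smallest: 2334, 1262, 863, 796, 451 bp.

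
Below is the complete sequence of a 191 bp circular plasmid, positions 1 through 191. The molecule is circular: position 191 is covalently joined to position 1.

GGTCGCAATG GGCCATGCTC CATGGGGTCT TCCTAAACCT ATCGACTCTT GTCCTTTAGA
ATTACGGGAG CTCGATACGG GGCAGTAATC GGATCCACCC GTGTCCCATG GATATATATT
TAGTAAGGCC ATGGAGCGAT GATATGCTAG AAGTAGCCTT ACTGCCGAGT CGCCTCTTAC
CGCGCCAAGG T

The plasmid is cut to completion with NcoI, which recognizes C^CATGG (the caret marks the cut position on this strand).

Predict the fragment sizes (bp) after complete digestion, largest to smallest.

86, 82, 23 bp

NcoI sites (CCATGG) start at positions 20, 106, 129.
NcoI cuts after the first base of each site, so after positions 20, 106, 129.
Circular molecule, 3 cuts → 3 fragments:
  21–106 → 86 bp
  107–129 → 23 bp
  130–191 then 1–20 → 62 + 20 = 82 bp
Sorted largest to smallest: 86, 82, 23 bp.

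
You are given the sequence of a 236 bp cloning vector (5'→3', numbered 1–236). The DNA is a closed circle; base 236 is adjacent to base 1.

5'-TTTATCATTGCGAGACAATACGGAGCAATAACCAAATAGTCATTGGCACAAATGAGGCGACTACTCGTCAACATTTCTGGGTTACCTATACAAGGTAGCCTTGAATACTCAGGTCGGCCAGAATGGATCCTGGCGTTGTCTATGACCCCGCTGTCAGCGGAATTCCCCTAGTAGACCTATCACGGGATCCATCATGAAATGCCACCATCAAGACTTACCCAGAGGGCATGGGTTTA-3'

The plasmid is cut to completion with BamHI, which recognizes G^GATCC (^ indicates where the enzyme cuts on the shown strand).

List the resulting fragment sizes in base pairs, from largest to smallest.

BamHI sites (GGATCC) start at positions 125, 185.
BamHI cuts after the first base of each site, so after positions 125, 185.
Circular molecule, 2 cuts → 2 fragments:
  126–185 → 60 bp
  186–236 then 1–125 → 51 + 125 = 176 bp
Sorted largest to smallest: 176, 60 bp.

176, 60 bp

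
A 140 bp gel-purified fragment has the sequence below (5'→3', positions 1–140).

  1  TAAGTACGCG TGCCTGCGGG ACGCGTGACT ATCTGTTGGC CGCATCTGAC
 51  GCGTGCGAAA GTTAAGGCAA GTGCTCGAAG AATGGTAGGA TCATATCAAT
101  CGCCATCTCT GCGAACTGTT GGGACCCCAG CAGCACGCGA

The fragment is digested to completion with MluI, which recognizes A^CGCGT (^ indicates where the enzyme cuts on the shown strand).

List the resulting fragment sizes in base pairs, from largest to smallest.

91, 28, 15, 6 bp

MluI sites (ACGCGT) start at positions 6, 21, 49.
MluI cuts after the first base of each site, so after positions 6, 21, 49.
Linear molecule, 3 cuts → 4 fragments:
  1–6 → 6 bp
  7–21 → 15 bp
  22–49 → 28 bp
  50–140 → 91 bp
Sorted largest to smallest: 91, 28, 15, 6 bp.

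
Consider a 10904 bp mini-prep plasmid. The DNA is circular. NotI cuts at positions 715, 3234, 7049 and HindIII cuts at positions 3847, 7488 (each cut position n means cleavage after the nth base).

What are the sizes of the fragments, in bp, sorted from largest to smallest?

4131, 3202, 2519, 613, 439 bp

Combined cut positions (sorted): 715, 3234, 3847, 7049, 7488.
Circular molecule, 5 cuts → 5 fragments:
  3234 − 715 = 2519 bp
  3847 − 3234 = 613 bp
  7049 − 3847 = 3202 bp
  7488 − 7049 = 439 bp
  wrap: 10904 − 7488 + 715 = 4131 bp
Sorted largest to smallest: 4131, 3202, 2519, 613, 439 bp.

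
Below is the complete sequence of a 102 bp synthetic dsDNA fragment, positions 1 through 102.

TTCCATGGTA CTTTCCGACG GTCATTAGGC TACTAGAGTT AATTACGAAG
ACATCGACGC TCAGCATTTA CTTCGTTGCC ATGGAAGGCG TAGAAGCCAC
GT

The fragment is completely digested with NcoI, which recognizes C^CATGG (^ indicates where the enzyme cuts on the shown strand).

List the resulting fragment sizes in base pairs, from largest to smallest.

NcoI sites (CCATGG) start at positions 3, 79.
NcoI cuts after the first base of each site, so after positions 3, 79.
Linear molecule, 2 cuts → 3 fragments:
  1–3 → 3 bp
  4–79 → 76 bp
  80–102 → 23 bp
Sorted largest to smallest: 76, 23, 3 bp.

76, 23, 3 bp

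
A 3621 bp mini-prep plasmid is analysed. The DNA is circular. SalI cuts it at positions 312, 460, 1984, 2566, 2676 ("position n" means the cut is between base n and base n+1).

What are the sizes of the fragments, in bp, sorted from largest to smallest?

Circular molecule, 5 cuts → 5 fragments:
  460 − 312 = 148 bp
  1984 − 460 = 1524 bp
  2566 − 1984 = 582 bp
  2676 − 2566 = 110 bp
  wrap: 3621 − 2676 + 312 = 1257 bp
Sorted largest to smallest: 1524, 1257, 582, 148, 110 bp.

1524, 1257, 582, 148, 110 bp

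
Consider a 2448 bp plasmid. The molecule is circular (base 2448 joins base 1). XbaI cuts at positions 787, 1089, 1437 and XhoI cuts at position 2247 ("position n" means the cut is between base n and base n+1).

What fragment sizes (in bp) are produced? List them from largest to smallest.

988, 810, 348, 302 bp

Combined cut positions (sorted): 787, 1089, 1437, 2247.
Circular molecule, 4 cuts → 4 fragments:
  1089 − 787 = 302 bp
  1437 − 1089 = 348 bp
  2247 − 1437 = 810 bp
  wrap: 2448 − 2247 + 787 = 988 bp
Sorted largest to smallest: 988, 810, 348, 302 bp.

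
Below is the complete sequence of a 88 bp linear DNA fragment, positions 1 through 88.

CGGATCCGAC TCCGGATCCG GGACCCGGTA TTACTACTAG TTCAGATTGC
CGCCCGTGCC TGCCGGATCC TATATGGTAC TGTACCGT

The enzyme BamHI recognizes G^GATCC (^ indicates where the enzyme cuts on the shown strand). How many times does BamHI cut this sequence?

GGATCC occurs starting at positions 2, 14, 65.
BamHI cuts at 3 sites.

3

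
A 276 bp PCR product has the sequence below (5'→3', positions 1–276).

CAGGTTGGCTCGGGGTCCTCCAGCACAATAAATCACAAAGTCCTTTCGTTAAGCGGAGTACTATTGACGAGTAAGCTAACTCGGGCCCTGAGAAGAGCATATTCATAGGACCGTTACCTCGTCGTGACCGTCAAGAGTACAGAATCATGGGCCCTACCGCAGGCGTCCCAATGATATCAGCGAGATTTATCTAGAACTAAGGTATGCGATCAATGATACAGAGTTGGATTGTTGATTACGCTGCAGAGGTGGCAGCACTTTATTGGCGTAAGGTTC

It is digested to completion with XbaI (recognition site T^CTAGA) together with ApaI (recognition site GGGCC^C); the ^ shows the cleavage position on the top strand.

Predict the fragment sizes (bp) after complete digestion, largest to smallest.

The XbaI site (TCTAGA) starts at position 190.
XbaI cuts after the first base of each site, so after position 190.
ApaI sites (GGGCCC) start at positions 83, 149.
ApaI cuts after base 5 of each site (before the last base), so after positions 87, 153.
Combined cut positions: 87, 153, 190.
Linear molecule, 3 cuts → 4 fragments:
  1–87 → 87 bp
  88–153 → 66 bp
  154–190 → 37 bp
  191–276 → 86 bp
Sorted largest to smallest: 87, 86, 66, 37 bp.

87, 86, 66, 37 bp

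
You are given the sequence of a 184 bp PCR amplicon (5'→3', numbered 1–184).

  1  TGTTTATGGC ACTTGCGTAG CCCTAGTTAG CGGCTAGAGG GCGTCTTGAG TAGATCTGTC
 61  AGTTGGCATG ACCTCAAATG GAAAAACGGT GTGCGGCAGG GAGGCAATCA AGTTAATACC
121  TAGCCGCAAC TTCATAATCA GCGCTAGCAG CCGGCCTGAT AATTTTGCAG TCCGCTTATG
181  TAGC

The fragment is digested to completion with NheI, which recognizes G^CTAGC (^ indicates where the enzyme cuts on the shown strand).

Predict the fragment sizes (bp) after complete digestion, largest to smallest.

143, 41 bp

The NheI site (GCTAGC) starts at position 143.
NheI cuts after the first base of each site, so after position 143.
Linear molecule, 1 cut → 2 fragments:
  1–143 → 143 bp
  144–184 → 41 bp
Sorted largest to smallest: 143, 41 bp.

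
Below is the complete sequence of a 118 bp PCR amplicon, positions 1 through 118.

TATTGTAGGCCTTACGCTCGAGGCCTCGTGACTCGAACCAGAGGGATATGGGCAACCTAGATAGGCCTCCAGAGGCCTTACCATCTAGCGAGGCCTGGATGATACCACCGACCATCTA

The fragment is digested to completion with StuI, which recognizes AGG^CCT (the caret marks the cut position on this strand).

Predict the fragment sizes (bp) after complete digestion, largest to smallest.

StuI sites (AGGCCT) start at positions 7, 21, 63, 73, 91.
StuI cuts after base 3 of each site, so after positions 9, 23, 65, 75, 93.
Linear molecule, 5 cuts → 6 fragments:
  1–9 → 9 bp
  10–23 → 14 bp
  24–65 → 42 bp
  66–75 → 10 bp
  76–93 → 18 bp
  94–118 → 25 bp
Sorted largest to smallest: 42, 25, 18, 14, 10, 9 bp.

42, 25, 18, 14, 10, 9 bp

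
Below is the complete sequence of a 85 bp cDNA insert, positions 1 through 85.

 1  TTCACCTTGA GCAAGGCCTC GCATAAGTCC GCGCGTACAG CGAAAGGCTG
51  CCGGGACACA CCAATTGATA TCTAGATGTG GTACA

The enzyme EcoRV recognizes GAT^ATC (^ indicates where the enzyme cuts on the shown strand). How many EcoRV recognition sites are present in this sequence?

1

GATATC occurs starting at position 67.
EcoRV cuts at 1 site.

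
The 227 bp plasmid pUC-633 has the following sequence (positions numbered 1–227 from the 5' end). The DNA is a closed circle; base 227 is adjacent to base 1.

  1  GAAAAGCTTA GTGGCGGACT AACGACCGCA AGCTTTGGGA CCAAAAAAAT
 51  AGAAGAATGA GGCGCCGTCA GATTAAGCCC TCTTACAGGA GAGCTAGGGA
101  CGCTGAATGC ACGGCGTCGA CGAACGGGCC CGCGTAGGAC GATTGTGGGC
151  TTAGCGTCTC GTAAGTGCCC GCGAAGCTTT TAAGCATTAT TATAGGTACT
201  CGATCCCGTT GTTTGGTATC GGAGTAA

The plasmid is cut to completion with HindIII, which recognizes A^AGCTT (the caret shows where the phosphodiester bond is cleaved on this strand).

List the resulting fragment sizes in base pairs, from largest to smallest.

HindIII sites (AAGCTT) start at positions 4, 30, 174.
HindIII cuts after the first base of each site, so after positions 4, 30, 174.
Circular molecule, 3 cuts → 3 fragments:
  5–30 → 26 bp
  31–174 → 144 bp
  175–227 then 1–4 → 53 + 4 = 57 bp
Sorted largest to smallest: 144, 57, 26 bp.

144, 57, 26 bp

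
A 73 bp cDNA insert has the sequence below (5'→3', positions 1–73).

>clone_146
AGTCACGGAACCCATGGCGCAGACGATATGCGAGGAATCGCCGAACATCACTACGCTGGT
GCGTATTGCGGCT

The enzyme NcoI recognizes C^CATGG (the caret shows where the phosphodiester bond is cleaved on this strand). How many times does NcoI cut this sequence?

1

CCATGG occurs starting at position 12.
NcoI cuts at 1 site.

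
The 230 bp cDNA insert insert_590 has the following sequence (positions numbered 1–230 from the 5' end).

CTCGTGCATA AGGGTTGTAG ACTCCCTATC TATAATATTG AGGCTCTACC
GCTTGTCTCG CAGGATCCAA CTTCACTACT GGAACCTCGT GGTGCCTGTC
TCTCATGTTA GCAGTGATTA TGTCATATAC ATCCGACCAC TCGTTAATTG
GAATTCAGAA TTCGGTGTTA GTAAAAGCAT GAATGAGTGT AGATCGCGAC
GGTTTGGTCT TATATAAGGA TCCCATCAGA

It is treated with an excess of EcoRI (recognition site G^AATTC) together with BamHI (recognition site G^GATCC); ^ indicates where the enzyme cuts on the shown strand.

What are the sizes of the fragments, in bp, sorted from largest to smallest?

EcoRI sites (GAATTC) start at positions 151, 158.
EcoRI cuts after the first base of each site, so after positions 151, 158.
BamHI sites (GGATCC) start at positions 63, 218.
BamHI cuts after the first base of each site, so after positions 63, 218.
Combined cut positions: 63, 151, 158, 218.
Linear molecule, 4 cuts → 5 fragments:
  1–63 → 63 bp
  64–151 → 88 bp
  152–158 → 7 bp
  159–218 → 60 bp
  219–230 → 12 bp
Sorted largest to smallest: 88, 63, 60, 12, 7 bp.

88, 63, 60, 12, 7 bp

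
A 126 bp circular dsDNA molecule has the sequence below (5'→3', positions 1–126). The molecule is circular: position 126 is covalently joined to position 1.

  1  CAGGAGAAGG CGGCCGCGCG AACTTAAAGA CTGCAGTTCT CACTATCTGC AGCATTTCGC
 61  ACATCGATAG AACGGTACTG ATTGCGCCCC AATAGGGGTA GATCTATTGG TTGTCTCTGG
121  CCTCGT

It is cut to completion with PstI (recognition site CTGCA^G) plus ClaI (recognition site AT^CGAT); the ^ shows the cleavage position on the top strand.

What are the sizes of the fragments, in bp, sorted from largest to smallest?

PstI sites (CTGCAG) start at positions 31, 47.
PstI cuts after base 5 of each site (before the last base), so after positions 35, 51.
The ClaI site (ATCGAT) starts at position 63.
ClaI cuts after base 2 of each site, so after position 64.
Combined cut positions: 35, 51, 64.
Circular molecule, 3 cuts → 3 fragments:
  36–51 → 16 bp
  52–64 → 13 bp
  65–126 then 1–35 → 62 + 35 = 97 bp
Sorted largest to smallest: 97, 16, 13 bp.

97, 16, 13 bp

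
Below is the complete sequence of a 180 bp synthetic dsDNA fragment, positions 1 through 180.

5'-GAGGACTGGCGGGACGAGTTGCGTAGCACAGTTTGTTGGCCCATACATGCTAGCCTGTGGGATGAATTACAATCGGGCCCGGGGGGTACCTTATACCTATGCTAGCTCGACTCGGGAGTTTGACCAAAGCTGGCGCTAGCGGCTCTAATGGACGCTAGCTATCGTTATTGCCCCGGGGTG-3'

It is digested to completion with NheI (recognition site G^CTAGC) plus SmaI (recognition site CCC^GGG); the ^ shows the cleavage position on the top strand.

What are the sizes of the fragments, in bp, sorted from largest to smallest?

49, 34, 31, 21, 20, 19, 6 bp

NheI sites (GCTAGC) start at positions 49, 101, 135, 154.
NheI cuts after the first base of each site, so after positions 49, 101, 135, 154.
SmaI sites (CCCGGG) start at positions 78, 172.
SmaI cuts after base 3 of each site, so after positions 80, 174.
Combined cut positions: 49, 80, 101, 135, 154, 174.
Linear molecule, 6 cuts → 7 fragments:
  1–49 → 49 bp
  50–80 → 31 bp
  81–101 → 21 bp
  102–135 → 34 bp
  136–154 → 19 bp
  155–174 → 20 bp
  175–180 → 6 bp
Sorted largest to smallest: 49, 34, 31, 21, 20, 19, 6 bp.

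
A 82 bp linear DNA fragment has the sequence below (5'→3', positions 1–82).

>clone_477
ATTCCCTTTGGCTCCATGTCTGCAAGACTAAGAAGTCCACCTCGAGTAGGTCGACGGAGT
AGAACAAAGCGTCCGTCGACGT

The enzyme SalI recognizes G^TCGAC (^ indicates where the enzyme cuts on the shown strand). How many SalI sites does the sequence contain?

GTCGAC occurs starting at positions 50, 75.
SalI cuts at 2 sites.

2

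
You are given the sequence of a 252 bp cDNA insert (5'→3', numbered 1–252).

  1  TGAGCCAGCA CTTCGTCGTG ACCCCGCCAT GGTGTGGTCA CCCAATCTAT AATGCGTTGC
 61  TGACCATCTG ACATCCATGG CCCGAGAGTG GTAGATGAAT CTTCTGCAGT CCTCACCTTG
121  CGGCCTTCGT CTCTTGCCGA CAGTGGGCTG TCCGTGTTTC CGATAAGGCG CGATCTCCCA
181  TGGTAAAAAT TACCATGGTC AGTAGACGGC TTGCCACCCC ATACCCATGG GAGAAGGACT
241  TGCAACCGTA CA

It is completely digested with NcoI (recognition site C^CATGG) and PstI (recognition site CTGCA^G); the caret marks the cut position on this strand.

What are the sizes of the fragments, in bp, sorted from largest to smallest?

70, 48, 33, 32, 27, 27, 15 bp

NcoI sites (CCATGG) start at positions 27, 75, 178, 193, 225.
NcoI cuts after the first base of each site, so after positions 27, 75, 178, 193, 225.
The PstI site (CTGCAG) starts at position 104.
PstI cuts after base 5 of each site (before the last base), so after position 108.
Combined cut positions: 27, 75, 108, 178, 193, 225.
Linear molecule, 6 cuts → 7 fragments:
  1–27 → 27 bp
  28–75 → 48 bp
  76–108 → 33 bp
  109–178 → 70 bp
  179–193 → 15 bp
  194–225 → 32 bp
  226–252 → 27 bp
Sorted largest to smallest: 70, 48, 33, 32, 27, 27, 15 bp.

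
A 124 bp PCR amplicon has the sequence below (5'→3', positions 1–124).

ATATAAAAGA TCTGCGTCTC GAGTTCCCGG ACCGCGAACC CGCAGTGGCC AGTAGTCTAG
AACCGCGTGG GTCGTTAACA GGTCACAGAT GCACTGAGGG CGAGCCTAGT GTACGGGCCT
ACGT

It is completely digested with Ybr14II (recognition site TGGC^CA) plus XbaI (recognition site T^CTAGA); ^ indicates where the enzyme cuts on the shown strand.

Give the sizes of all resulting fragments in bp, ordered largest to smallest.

The Ybr14II site (TGGCCA) starts at position 46.
Ybr14II cuts after base 4 of each site, so after position 49.
The XbaI site (TCTAGA) starts at position 56.
XbaI cuts after the first base of each site, so after position 56.
Combined cut positions: 49, 56.
Linear molecule, 2 cuts → 3 fragments:
  1–49 → 49 bp
  50–56 → 7 bp
  57–124 → 68 bp
Sorted largest to smallest: 68, 49, 7 bp.

68, 49, 7 bp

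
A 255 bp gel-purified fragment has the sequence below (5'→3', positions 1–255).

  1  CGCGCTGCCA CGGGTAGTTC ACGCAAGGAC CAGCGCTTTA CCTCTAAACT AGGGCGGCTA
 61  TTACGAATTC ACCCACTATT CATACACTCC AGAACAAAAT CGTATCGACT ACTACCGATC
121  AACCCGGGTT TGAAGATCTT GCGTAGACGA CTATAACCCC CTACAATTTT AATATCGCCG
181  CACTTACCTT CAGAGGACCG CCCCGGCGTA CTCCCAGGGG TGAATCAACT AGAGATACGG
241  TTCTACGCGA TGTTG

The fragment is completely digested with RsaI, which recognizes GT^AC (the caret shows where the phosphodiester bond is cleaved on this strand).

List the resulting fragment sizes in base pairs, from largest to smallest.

209, 46 bp

The RsaI site (GTAC) starts at position 208.
RsaI cuts after base 2 of each site, so after position 209.
Linear molecule, 1 cut → 2 fragments:
  1–209 → 209 bp
  210–255 → 46 bp
Sorted largest to smallest: 209, 46 bp.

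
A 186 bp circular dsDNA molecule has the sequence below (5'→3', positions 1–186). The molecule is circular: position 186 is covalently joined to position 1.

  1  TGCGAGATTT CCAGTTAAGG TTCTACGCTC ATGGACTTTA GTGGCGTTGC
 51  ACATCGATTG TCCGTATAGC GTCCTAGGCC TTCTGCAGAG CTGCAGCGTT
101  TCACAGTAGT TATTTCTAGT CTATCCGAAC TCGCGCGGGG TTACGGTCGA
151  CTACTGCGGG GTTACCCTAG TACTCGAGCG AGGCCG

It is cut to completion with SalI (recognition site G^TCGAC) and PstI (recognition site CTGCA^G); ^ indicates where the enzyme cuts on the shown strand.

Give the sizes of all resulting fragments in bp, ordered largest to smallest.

The SalI site (GTCGAC) starts at position 146.
SalI cuts after the first base of each site, so after position 146.
PstI sites (CTGCAG) start at positions 83, 91.
PstI cuts after base 5 of each site (before the last base), so after positions 87, 95.
Combined cut positions: 87, 95, 146.
Circular molecule, 3 cuts → 3 fragments:
  88–95 → 8 bp
  96–146 → 51 bp
  147–186 then 1–87 → 40 + 87 = 127 bp
Sorted largest to smallest: 127, 51, 8 bp.

127, 51, 8 bp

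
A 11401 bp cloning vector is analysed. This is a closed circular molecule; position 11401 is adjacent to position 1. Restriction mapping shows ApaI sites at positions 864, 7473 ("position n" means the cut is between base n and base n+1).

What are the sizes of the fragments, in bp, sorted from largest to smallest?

Circular molecule, 2 cuts → 2 fragments:
  7473 − 864 = 6609 bp
  wrap: 11401 − 7473 + 864 = 4792 bp
Sorted largest to smallest: 6609, 4792 bp.

6609, 4792 bp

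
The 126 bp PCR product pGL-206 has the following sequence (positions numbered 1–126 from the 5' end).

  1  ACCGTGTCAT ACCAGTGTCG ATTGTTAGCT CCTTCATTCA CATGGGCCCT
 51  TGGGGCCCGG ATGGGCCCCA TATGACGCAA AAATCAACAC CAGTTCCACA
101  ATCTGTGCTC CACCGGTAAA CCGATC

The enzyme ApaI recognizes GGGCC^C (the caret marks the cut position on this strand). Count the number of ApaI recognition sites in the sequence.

GGGCCC occurs starting at positions 44, 53, 63.
ApaI cuts at 3 sites.

3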